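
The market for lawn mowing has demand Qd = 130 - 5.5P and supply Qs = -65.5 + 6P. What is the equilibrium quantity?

Q* = 36.5

Set Qd = Qs: 130 - 5.5P = -65.5 + 6P.
195.5 = 11.5P, so P* = 17.
Q* = 130 − 5.5(17) = 36.5.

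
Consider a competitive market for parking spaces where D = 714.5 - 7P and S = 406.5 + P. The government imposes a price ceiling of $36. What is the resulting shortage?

Shortage = 20

Equilibrium price would be P* = 38.5, so the ceiling at 36 binds.
At P = 36: D = 714.5 − 7(36) = 462.5, S = 406.5 + 1(36) = 442.5.
Shortage = 462.5 − 442.5 = 20.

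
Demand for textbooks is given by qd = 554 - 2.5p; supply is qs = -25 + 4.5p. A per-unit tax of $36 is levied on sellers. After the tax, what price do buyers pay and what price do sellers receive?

Buyers pay 741/7, sellers receive 489/7

Pre-tax equilibrium: p* = 579/7, q* = 4861/14.
Tax on sellers shifts supply to qs = -25 + 4.5(p − 36) = -187 + 4.5p.
554 - 2.5p = -187 + 4.5p gives buyer price pb = 741/7; sellers receive ps = 741/7 − 36 = 489/7.
New quantity: q = 554 − 2.5(741/7) = 4051/14.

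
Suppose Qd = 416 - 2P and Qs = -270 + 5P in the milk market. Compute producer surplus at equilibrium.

Producer surplus = 4840

Equilibrium: 416 - 2P = -270 + 5P gives P* = 98, Q* = 220.
Supply starts at P = 54 (where Qs = 0).
PS = ½(98 − 54)(220) = 4840.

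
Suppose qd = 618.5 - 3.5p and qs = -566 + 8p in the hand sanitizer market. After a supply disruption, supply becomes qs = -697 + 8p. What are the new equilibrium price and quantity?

p' = 2631/23, q' = 5017/23

Original equilibrium: p* = 103, q* = 258.
New equilibrium: 618.5 - 3.5p = -697 + 8p, so 1315.5 = 11.5p and p' = 2631/23; q' = 618.5 − 3.5(2631/23) = 5017/23.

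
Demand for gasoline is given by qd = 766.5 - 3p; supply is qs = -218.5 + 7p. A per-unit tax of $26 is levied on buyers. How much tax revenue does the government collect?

Tax revenue = 10826.4

Pre-tax equilibrium: p* = 98.5, q* = 471.
Tax on buyers shifts demand to qd = 766.5 − 3(p + 26) = 688.5 - 3p.
688.5 - 3p = -218.5 + 7p gives seller price ps = 90.7; buyers pay pb = 90.7 + 26 = 116.7.
New quantity: q = 766.5 − 3(116.7) = 416.4.
Revenue = 26 × 416.4 = 10826.4.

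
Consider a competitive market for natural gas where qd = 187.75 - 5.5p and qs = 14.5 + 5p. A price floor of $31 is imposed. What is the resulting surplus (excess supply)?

Equilibrium price would be p* = 16.5, so the floor at 31 binds.
At p = 31: qd = 17.25, qs = 169.5.
Surplus = 169.5 − 17.25 = 152.25.

Surplus = 152.25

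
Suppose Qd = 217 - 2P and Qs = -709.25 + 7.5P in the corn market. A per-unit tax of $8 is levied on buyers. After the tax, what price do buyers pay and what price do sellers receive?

Buyers pay 3945/38, sellers receive 3641/38

Pre-tax equilibrium: P* = 97.5, Q* = 22.
Tax on buyers shifts demand to Qd = 217 − 2(P + 8) = 201 - 2P.
201 - 2P = -709.25 + 7.5P gives seller price Ps = 3641/38; buyers pay Pb = 3641/38 + 8 = 3945/38.
New quantity: Q = 217 − 2(3945/38) = 178/19.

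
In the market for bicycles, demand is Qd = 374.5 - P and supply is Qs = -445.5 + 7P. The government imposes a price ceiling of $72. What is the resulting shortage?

Shortage = 244

Equilibrium price would be P* = 102.5, so the ceiling at 72 binds.
At P = 72: Qd = 374.5 − 1(72) = 302.5, Qs = -445.5 + 7(72) = 58.5.
Shortage = 302.5 − 58.5 = 244.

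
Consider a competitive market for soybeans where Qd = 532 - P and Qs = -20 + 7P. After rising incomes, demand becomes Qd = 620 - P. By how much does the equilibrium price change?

ΔP = 11

Original equilibrium: P* = 69, Q* = 463.
New equilibrium: 620 - P = -20 + 7P, so 640 = 8P and P' = 80; Q' = 620 − 1(80) = 540.
Change in price: 80 − 69 = 11.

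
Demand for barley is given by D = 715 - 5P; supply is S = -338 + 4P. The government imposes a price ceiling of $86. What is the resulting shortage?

Equilibrium price would be P* = 117, so the ceiling at 86 binds.
At P = 86: D = 715 − 5(86) = 285, S = -338 + 4(86) = 6.
Shortage = 285 − 6 = 279.

Shortage = 279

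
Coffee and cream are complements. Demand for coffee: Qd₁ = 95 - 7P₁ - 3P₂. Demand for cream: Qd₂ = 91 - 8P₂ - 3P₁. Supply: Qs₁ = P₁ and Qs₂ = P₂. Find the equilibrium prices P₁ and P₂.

Market 1: 95 - 7P₁ - 3P₂ = P₁ → 8P₁ + 3P₂ = 95.
Market 2: 9P₂ + 3P₁ = 91.
Eliminating P₂: 9×(1) − 3×(2) gives 63P₁ = 582, so P₁ = 194/21.
Back-substitute into (2): P₂ = (91 − 3×194/21) / 9 = 443/63.

P₁ = 194/21, P₂ = 443/63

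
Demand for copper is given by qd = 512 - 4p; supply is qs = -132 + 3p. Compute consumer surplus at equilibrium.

Consumer surplus = 2592

Equilibrium: 512 - 4p = -132 + 3p gives p* = 92, q* = 144.
Demand choke price (qd = 0): p = 128.
CS = ½(128 − 92)(144) = 2592.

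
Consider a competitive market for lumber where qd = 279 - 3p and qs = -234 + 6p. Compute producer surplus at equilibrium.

Producer surplus = 972

Equilibrium: 279 - 3p = -234 + 6p gives p* = 57, q* = 108.
Supply starts at p = 39 (where qs = 0).
PS = ½(57 − 39)(108) = 972.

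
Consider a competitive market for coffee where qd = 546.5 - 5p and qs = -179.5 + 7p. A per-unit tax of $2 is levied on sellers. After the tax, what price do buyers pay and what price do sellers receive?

Pre-tax equilibrium: p* = 60.5, q* = 244.
Tax on sellers shifts supply to qs = -179.5 + 7(p − 2) = -193.5 + 7p.
546.5 - 5p = -193.5 + 7p gives buyer price pb = 185/3; sellers receive ps = 185/3 − 2 = 179/3.
New quantity: q = 546.5 − 5(185/3) = 1429/6.

Buyers pay 185/3, sellers receive 179/3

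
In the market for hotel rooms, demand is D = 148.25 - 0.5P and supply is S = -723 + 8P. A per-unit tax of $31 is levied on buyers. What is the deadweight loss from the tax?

Pre-tax equilibrium: P* = 102.5, Q* = 97.
Tax on buyers shifts demand to D = 148.25 − 0.5(P + 31) = 132.75 - 0.5P.
132.75 - 0.5P = -723 + 8P gives seller price Ps = 3423/34; buyers pay Pb = 3423/34 + 31 = 4477/34.
New quantity: Q = 148.25 − 0.5(4477/34) = 1401/17.
DWL = ½ × 31 × (97 − 1401/17) = 3844/17.

Deadweight loss = 3844/17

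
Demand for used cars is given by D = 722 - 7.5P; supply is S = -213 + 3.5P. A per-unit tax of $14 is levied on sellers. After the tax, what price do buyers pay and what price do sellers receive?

Pre-tax equilibrium: P* = 85, Q* = 84.5.
Tax on sellers shifts supply to S = -213 + 3.5(P − 14) = -262 + 3.5P.
722 - 7.5P = -262 + 3.5P gives buyer price Pb = 984/11; sellers receive Ps = 984/11 − 14 = 830/11.
New quantity: Q = 722 − 7.5(984/11) = 562/11.

Buyers pay 984/11, sellers receive 830/11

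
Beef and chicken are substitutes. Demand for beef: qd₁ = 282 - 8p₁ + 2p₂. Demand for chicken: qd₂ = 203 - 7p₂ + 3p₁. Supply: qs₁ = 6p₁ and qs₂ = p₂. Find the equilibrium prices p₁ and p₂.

p₁ = 1331/53, p₂ = 1844/53

Market 1: 282 - 8p₁ + 2p₂ = 6p₁ → 14p₁ - 2p₂ = 282.
Market 2: 8p₂ - 3p₁ = 203.
Eliminating p₂: 8×(1) + 2×(2) gives 106p₁ = 2662, so p₁ = 1331/53.
Back-substitute into (2): p₂ = (203 + 3×1331/53) / 8 = 1844/53.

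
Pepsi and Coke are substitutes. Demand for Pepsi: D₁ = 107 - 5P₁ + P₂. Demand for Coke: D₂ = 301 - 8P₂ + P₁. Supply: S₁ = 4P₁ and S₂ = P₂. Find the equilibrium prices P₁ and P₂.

P₁ = 15.8, P₂ = 35.2

Market 1: 107 - 5P₁ + P₂ = 4P₁ → 9P₁ - P₂ = 107.
Market 2: 9P₂ - P₁ = 301.
Eliminating P₂: 9×(1) + 1×(2) gives 80P₁ = 1264, so P₁ = 15.8.
Back-substitute into (2): P₂ = (301 + 1×15.8) / 9 = 35.2.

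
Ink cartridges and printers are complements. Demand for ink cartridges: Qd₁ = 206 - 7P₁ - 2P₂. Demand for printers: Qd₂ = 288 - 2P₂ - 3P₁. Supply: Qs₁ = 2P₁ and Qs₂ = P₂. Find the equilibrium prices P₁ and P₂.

P₁ = 2, P₂ = 94

Market 1: 206 - 7P₁ - 2P₂ = 2P₁ → 9P₁ + 2P₂ = 206.
Market 2: 3P₂ + 3P₁ = 288.
Eliminating P₂: 3×(1) − 2×(2) gives 21P₁ = 42, so P₁ = 2.
Back-substitute into (2): P₂ = (288 − 3×2) / 3 = 94.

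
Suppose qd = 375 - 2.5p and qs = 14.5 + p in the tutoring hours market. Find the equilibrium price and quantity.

p* = 103, q* = 117.5

Set qd = qs: 375 - 2.5p = 14.5 + p.
360.5 = 3.5p, so p* = 103.
q* = 375 − 2.5(103) = 117.5.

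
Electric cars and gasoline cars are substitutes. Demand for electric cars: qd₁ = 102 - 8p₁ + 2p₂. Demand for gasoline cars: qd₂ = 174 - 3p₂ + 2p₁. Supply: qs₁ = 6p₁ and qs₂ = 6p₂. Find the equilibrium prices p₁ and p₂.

Market 1: 102 - 8p₁ + 2p₂ = 6p₁ → 14p₁ - 2p₂ = 102.
Market 2: 9p₂ - 2p₁ = 174.
Eliminating p₂: 9×(1) + 2×(2) gives 122p₁ = 1266, so p₁ = 633/61.
Back-substitute into (2): p₂ = (174 + 2×633/61) / 9 = 1320/61.

p₁ = 633/61, p₂ = 1320/61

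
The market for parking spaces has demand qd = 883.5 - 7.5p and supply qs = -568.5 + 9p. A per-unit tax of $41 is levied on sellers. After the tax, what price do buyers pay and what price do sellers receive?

Buyers pay 1214/11, sellers receive 763/11

Pre-tax equilibrium: p* = 88, q* = 223.5.
Tax on sellers shifts supply to qs = -568.5 + 9(p − 41) = -937.5 + 9p.
883.5 - 7.5p = -937.5 + 9p gives buyer price pb = 1214/11; sellers receive ps = 1214/11 − 41 = 763/11.
New quantity: q = 883.5 − 7.5(1214/11) = 1227/22.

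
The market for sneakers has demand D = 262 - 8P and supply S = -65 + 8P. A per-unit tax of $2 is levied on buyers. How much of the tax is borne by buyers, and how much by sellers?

Pre-tax equilibrium: P* = 20.4375, Q* = 98.5.
Tax on buyers shifts demand to D = 262 − 8(P + 2) = 246 - 8P.
246 - 8P = -65 + 8P gives seller price Ps = 19.4375; buyers pay Pb = 19.4375 + 2 = 21.4375.
New quantity: Q = 262 − 8(21.4375) = 90.5.
Buyer burden = 21.4375 − 20.4375 = 1; seller burden = 20.4375 − 19.4375 = 1.

Buyers bear $1, sellers bear $1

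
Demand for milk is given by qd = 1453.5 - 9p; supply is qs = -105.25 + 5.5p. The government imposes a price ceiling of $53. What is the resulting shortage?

Shortage = 790.25

Equilibrium price would be p* = 107.5, so the ceiling at 53 binds.
At p = 53: qd = 1453.5 − 9(53) = 976.5, qs = -105.25 + 5.5(53) = 186.25.
Shortage = 976.5 − 186.25 = 790.25.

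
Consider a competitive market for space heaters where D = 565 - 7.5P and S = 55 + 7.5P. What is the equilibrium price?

Set D = S: 565 - 7.5P = 55 + 7.5P.
510 = 15P, so P* = 34.
Q* = 565 − 7.5(34) = 310.

P* = 34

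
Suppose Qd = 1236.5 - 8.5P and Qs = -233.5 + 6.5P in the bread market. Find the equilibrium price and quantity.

Set Qd = Qs: 1236.5 - 8.5P = -233.5 + 6.5P.
1470 = 15P, so P* = 98.
Q* = 1236.5 − 8.5(98) = 403.5.

P* = 98, Q* = 403.5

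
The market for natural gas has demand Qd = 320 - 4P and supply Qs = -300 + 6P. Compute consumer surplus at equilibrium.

Equilibrium: 320 - 4P = -300 + 6P gives P* = 62, Q* = 72.
Demand choke price (Qd = 0): P = 80.
CS = ½(80 − 62)(72) = 648.

Consumer surplus = 648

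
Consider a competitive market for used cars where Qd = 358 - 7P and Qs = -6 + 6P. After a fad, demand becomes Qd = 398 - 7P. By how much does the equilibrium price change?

Original equilibrium: P* = 28, Q* = 162.
New equilibrium: 398 - 7P = -6 + 6P, so 404 = 13P and P' = 404/13; Q' = 398 − 7(404/13) = 2346/13.
Change in price: 404/13 − 28 = 40/13.

ΔP = 40/13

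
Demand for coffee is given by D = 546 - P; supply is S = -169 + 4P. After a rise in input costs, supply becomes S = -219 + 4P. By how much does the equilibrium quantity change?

Original equilibrium: P* = 143, Q* = 403.
New equilibrium: 546 - P = -219 + 4P, so 765 = 5P and P' = 153; Q' = 546 − 1(153) = 393.
Change in quantity: 393 − 403 = -10.

ΔQ = -10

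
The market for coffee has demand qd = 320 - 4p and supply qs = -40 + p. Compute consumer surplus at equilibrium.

Consumer surplus = 128

Equilibrium: 320 - 4p = -40 + p gives p* = 72, q* = 32.
Demand choke price (qd = 0): p = 80.
CS = ½(80 − 72)(32) = 128.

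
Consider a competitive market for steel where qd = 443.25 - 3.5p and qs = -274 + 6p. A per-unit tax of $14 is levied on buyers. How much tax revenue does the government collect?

Pre-tax equilibrium: p* = 75.5, q* = 179.
Tax on buyers shifts demand to qd = 443.25 − 3.5(p + 14) = 394.25 - 3.5p.
394.25 - 3.5p = -274 + 6p gives seller price ps = 2673/38; buyers pay pb = 2673/38 + 14 = 3205/38.
New quantity: q = 443.25 − 3.5(3205/38) = 2813/19.
Revenue = 14 × 2813/19 = 39382/19.

Tax revenue = 39382/19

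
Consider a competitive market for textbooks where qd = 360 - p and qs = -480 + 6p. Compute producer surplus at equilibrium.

Producer surplus = 4800

Equilibrium: 360 - p = -480 + 6p gives p* = 120, q* = 240.
Supply starts at p = 80 (where qs = 0).
PS = ½(120 − 80)(240) = 4800.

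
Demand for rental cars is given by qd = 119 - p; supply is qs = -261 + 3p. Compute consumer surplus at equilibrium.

Consumer surplus = 288

Equilibrium: 119 - p = -261 + 3p gives p* = 95, q* = 24.
Demand choke price (qd = 0): p = 119.
CS = ½(119 − 95)(24) = 288.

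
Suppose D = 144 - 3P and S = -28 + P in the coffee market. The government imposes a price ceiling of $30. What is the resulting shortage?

Equilibrium price would be P* = 43, so the ceiling at 30 binds.
At P = 30: D = 144 − 3(30) = 54, S = -28 + 1(30) = 2.
Shortage = 54 − 2 = 52.

Shortage = 52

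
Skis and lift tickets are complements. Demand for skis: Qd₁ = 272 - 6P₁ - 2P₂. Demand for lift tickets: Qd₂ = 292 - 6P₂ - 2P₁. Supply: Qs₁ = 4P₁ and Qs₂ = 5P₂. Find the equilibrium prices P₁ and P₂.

P₁ = 1204/53, P₂ = 1188/53

Market 1: 272 - 6P₁ - 2P₂ = 4P₁ → 10P₁ + 2P₂ = 272.
Market 2: 11P₂ + 2P₁ = 292.
Eliminating P₂: 11×(1) − 2×(2) gives 106P₁ = 2408, so P₁ = 1204/53.
Back-substitute into (2): P₂ = (292 − 2×1204/53) / 11 = 1188/53.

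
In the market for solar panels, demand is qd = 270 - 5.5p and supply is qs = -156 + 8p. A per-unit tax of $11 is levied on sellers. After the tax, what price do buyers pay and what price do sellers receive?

Pre-tax equilibrium: p* = 284/9, q* = 868/9.
Tax on sellers shifts supply to qs = -156 + 8(p − 11) = -244 + 8p.
270 - 5.5p = -244 + 8p gives buyer price pb = 1028/27; sellers receive ps = 1028/27 − 11 = 731/27.
New quantity: q = 270 − 5.5(1028/27) = 1636/27.

Buyers pay 1028/27, sellers receive 731/27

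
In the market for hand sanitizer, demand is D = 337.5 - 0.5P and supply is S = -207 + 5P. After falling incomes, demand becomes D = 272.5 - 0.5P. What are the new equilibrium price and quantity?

P' = 959/11, Q' = 2518/11

Original equilibrium: P* = 99, Q* = 288.
New equilibrium: 272.5 - 0.5P = -207 + 5P, so 479.5 = 5.5P and P' = 959/11; Q' = 272.5 − 0.5(959/11) = 2518/11.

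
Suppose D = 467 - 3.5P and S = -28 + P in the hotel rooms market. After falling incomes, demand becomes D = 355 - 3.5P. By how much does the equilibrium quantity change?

Original equilibrium: P* = 110, Q* = 82.
New equilibrium: 355 - 3.5P = -28 + P, so 383 = 4.5P and P' = 766/9; Q' = 355 − 3.5(766/9) = 514/9.
Change in quantity: 514/9 − 82 = -224/9.

ΔQ = -224/9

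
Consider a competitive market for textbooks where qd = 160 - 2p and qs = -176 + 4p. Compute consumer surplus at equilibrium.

Consumer surplus = 576

Equilibrium: 160 - 2p = -176 + 4p gives p* = 56, q* = 48.
Demand choke price (qd = 0): p = 80.
CS = ½(80 − 56)(48) = 576.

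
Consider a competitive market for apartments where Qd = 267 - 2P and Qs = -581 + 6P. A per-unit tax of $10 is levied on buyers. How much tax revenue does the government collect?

Pre-tax equilibrium: P* = 106, Q* = 55.
Tax on buyers shifts demand to Qd = 267 − 2(P + 10) = 247 - 2P.
247 - 2P = -581 + 6P gives seller price Ps = 103.5; buyers pay Pb = 103.5 + 10 = 113.5.
New quantity: Q = 267 − 2(113.5) = 40.
Revenue = 10 × 40 = 400.

Tax revenue = 400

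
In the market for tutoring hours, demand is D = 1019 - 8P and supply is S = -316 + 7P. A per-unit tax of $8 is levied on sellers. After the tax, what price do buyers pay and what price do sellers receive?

Pre-tax equilibrium: P* = 89, Q* = 307.
Tax on sellers shifts supply to S = -316 + 7(P − 8) = -372 + 7P.
1019 - 8P = -372 + 7P gives buyer price Pb = 1391/15; sellers receive Ps = 1391/15 − 8 = 1271/15.
New quantity: Q = 1019 − 8(1391/15) = 4157/15.

Buyers pay 1391/15, sellers receive 1271/15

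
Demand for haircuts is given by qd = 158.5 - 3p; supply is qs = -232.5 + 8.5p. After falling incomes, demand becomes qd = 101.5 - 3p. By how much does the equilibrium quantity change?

Δq = -969/23

Original equilibrium: p* = 34, q* = 56.5.
New equilibrium: 101.5 - 3p = -232.5 + 8.5p, so 334 = 11.5p and p' = 668/23; q' = 101.5 − 3(668/23) = 661/46.
Change in quantity: 661/46 − 56.5 = -969/23.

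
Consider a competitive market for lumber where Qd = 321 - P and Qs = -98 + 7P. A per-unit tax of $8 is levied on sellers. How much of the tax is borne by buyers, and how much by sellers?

Pre-tax equilibrium: P* = 52.375, Q* = 268.625.
Tax on sellers shifts supply to Qs = -98 + 7(P − 8) = -154 + 7P.
321 - P = -154 + 7P gives buyer price Pb = 59.375; sellers receive Ps = 59.375 − 8 = 51.375.
New quantity: Q = 321 − 1(59.375) = 261.625.
Buyer burden = 59.375 − 52.375 = 7; seller burden = 52.375 − 51.375 = 1.

Buyers bear $7, sellers bear $1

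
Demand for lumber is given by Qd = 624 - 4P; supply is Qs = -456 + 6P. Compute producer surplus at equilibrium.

Equilibrium: 624 - 4P = -456 + 6P gives P* = 108, Q* = 192.
Supply starts at P = 76 (where Qs = 0).
PS = ½(108 − 76)(192) = 3072.

Producer surplus = 3072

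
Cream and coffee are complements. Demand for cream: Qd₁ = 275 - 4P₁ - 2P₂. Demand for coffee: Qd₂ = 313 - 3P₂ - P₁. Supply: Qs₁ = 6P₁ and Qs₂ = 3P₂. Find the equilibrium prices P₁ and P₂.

P₁ = 512/29, P₂ = 2855/58

Market 1: 275 - 4P₁ - 2P₂ = 6P₁ → 10P₁ + 2P₂ = 275.
Market 2: 6P₂ + P₁ = 313.
Eliminating P₂: 6×(1) − 2×(2) gives 58P₁ = 1024, so P₁ = 512/29.
Back-substitute into (2): P₂ = (313 − 1×512/29) / 6 = 2855/58.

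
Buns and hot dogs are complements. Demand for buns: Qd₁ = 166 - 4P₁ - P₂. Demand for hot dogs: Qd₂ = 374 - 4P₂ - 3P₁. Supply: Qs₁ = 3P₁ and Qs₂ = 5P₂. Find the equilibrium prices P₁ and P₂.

P₁ = 56/3, P₂ = 106/3

Market 1: 166 - 4P₁ - P₂ = 3P₁ → 7P₁ + P₂ = 166.
Market 2: 9P₂ + 3P₁ = 374.
Eliminating P₂: 9×(1) − 1×(2) gives 60P₁ = 1120, so P₁ = 56/3.
Back-substitute into (2): P₂ = (374 − 3×56/3) / 9 = 106/3.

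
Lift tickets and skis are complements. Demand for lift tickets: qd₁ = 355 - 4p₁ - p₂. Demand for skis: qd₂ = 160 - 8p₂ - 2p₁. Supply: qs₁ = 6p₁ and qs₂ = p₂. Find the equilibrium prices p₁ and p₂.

p₁ = 3035/88, p₂ = 445/44

Market 1: 355 - 4p₁ - p₂ = 6p₁ → 10p₁ + p₂ = 355.
Market 2: 9p₂ + 2p₁ = 160.
Eliminating p₂: 9×(1) − 1×(2) gives 88p₁ = 3035, so p₁ = 3035/88.
Back-substitute into (2): p₂ = (160 − 2×3035/88) / 9 = 445/44.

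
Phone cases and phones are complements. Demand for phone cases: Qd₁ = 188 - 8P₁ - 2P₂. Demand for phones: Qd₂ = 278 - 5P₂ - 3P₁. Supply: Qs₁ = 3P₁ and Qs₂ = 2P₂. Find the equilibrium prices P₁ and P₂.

P₁ = 760/71, P₂ = 2494/71

Market 1: 188 - 8P₁ - 2P₂ = 3P₁ → 11P₁ + 2P₂ = 188.
Market 2: 7P₂ + 3P₁ = 278.
Eliminating P₂: 7×(1) − 2×(2) gives 71P₁ = 760, so P₁ = 760/71.
Back-substitute into (2): P₂ = (278 − 3×760/71) / 7 = 2494/71.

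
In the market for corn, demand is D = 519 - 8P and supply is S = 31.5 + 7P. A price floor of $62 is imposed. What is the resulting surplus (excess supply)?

Surplus = 442.5

Equilibrium price would be P* = 32.5, so the floor at 62 binds.
At P = 62: D = 23, S = 465.5.
Surplus = 465.5 − 23 = 442.5.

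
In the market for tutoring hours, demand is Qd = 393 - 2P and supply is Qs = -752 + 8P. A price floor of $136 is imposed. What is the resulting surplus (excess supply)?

Equilibrium price would be P* = 114.5, so the floor at 136 binds.
At P = 136: Qd = 121, Qs = 336.
Surplus = 336 − 121 = 215.

Surplus = 215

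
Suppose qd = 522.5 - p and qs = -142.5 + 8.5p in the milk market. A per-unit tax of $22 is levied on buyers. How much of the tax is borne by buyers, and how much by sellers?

Buyers bear 374/19, sellers bear 44/19

Pre-tax equilibrium: p* = 70, q* = 452.5.
Tax on buyers shifts demand to qd = 522.5 − 1(p + 22) = 500.5 - p.
500.5 - p = -142.5 + 8.5p gives seller price ps = 1286/19; buyers pay pb = 1286/19 + 22 = 1704/19.
New quantity: q = 522.5 − 1(1704/19) = 16447/38.
Buyer burden = 1704/19 − 70 = 374/19; seller burden = 70 − 1286/19 = 44/19.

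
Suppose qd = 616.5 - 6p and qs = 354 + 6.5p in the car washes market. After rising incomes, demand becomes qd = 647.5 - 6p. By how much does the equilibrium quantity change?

Δq = 16.12

Original equilibrium: p* = 21, q* = 490.5.
New equilibrium: 647.5 - 6p = 354 + 6.5p, so 293.5 = 12.5p and p' = 23.48; q' = 647.5 − 6(23.48) = 506.62.
Change in quantity: 506.62 − 490.5 = 16.12.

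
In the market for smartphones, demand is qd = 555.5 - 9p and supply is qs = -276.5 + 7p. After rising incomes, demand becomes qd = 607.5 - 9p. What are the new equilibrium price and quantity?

Original equilibrium: p* = 52, q* = 87.5.
New equilibrium: 607.5 - 9p = -276.5 + 7p, so 884 = 16p and p' = 55.25; q' = 607.5 − 9(55.25) = 110.25.

p' = 55.25, q' = 110.25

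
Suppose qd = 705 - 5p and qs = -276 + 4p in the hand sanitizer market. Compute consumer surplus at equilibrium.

Consumer surplus = 2560

Equilibrium: 705 - 5p = -276 + 4p gives p* = 109, q* = 160.
Demand choke price (qd = 0): p = 141.
CS = ½(141 − 109)(160) = 2560.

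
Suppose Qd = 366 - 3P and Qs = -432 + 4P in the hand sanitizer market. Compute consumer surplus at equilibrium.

Consumer surplus = 96

Equilibrium: 366 - 3P = -432 + 4P gives P* = 114, Q* = 24.
Demand choke price (Qd = 0): P = 122.
CS = ½(122 − 114)(24) = 96.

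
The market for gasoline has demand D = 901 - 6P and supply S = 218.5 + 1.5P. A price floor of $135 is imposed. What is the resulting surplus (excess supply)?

Equilibrium price would be P* = 91, so the floor at 135 binds.
At P = 135: D = 91, S = 421.
Surplus = 421 − 91 = 330.

Surplus = 330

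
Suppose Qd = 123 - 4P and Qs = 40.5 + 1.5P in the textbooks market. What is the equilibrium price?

Set Qd = Qs: 123 - 4P = 40.5 + 1.5P.
82.5 = 5.5P, so P* = 15.
Q* = 123 − 4(15) = 63.

P* = 15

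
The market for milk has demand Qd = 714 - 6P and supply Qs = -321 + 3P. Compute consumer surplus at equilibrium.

Equilibrium: 714 - 6P = -321 + 3P gives P* = 115, Q* = 24.
Demand choke price (Qd = 0): P = 119.
CS = ½(119 − 115)(24) = 48.

Consumer surplus = 48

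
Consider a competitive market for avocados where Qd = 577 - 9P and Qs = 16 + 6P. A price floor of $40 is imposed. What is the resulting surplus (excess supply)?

Surplus = 39

Equilibrium price would be P* = 37.4, so the floor at 40 binds.
At P = 40: Qd = 217, Qs = 256.
Surplus = 256 − 217 = 39.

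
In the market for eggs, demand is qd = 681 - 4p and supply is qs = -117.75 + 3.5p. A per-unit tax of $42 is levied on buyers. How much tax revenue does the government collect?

Pre-tax equilibrium: p* = 106.5, q* = 255.
Tax on buyers shifts demand to qd = 681 − 4(p + 42) = 513 - 4p.
513 - 4p = -117.75 + 3.5p gives seller price ps = 84.1; buyers pay pb = 84.1 + 42 = 126.1.
New quantity: q = 681 − 4(126.1) = 176.6.
Revenue = 42 × 176.6 = 7417.2.

Tax revenue = 7417.2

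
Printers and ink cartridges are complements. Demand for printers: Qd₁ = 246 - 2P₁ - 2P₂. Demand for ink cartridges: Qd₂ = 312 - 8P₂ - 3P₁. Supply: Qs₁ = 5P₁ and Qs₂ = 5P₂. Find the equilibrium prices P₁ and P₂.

Market 1: 246 - 2P₁ - 2P₂ = 5P₁ → 7P₁ + 2P₂ = 246.
Market 2: 13P₂ + 3P₁ = 312.
Eliminating P₂: 13×(1) − 2×(2) gives 85P₁ = 2574, so P₁ = 2574/85.
Back-substitute into (2): P₂ = (312 − 3×2574/85) / 13 = 1446/85.

P₁ = 2574/85, P₂ = 1446/85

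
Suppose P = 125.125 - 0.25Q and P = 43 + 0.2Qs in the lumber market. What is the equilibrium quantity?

Set the two price expressions equal: 125.125 - 0.25Q = 43 + 0.2Q.
82.125 = 0.45Q, so Q* = 182.5.
P* = 125.125 − (0.25)(182.5) = 79.5.

Q* = 182.5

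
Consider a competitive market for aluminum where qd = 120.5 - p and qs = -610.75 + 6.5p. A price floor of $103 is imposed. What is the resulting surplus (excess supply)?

Equilibrium price would be p* = 97.5, so the floor at 103 binds.
At p = 103: qd = 17.5, qs = 58.75.
Surplus = 58.75 − 17.5 = 41.25.

Surplus = 41.25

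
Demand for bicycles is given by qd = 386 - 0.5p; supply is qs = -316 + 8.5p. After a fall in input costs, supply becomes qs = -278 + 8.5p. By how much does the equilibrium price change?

Δp = -38/9

Original equilibrium: p* = 78, q* = 347.
New equilibrium: 386 - 0.5p = -278 + 8.5p, so 664 = 9p and p' = 664/9; q' = 386 − 0.5(664/9) = 3142/9.
Change in price: 664/9 − 78 = -38/9.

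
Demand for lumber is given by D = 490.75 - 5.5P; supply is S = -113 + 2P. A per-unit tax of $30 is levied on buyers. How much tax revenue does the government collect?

Pre-tax equilibrium: P* = 80.5, Q* = 48.
Tax on buyers shifts demand to D = 490.75 − 5.5(P + 30) = 325.75 - 5.5P.
325.75 - 5.5P = -113 + 2P gives seller price Ps = 58.5; buyers pay Pb = 58.5 + 30 = 88.5.
New quantity: Q = 490.75 − 5.5(88.5) = 4.
Revenue = 30 × 4 = 120.

Tax revenue = 120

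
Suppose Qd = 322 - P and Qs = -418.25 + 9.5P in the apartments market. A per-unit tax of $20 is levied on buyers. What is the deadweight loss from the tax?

Deadweight loss = 3800/21

Pre-tax equilibrium: P* = 70.5, Q* = 251.5.
Tax on buyers shifts demand to Qd = 322 − 1(P + 20) = 302 - P.
302 - P = -418.25 + 9.5P gives seller price Ps = 2881/42; buyers pay Pb = 2881/42 + 20 = 3721/42.
New quantity: Q = 322 − 1(3721/42) = 9803/42.
DWL = ½ × 20 × (251.5 − 9803/42) = 3800/21.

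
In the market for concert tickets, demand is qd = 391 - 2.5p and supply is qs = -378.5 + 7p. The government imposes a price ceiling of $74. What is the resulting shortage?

Shortage = 66.5

Equilibrium price would be p* = 81, so the ceiling at 74 binds.
At p = 74: qd = 391 − 2.5(74) = 206, qs = -378.5 + 7(74) = 139.5.
Shortage = 206 − 139.5 = 66.5.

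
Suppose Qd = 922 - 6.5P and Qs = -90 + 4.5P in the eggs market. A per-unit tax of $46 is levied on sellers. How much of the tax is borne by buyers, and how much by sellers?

Buyers bear 207/11, sellers bear 299/11

Pre-tax equilibrium: P* = 92, Q* = 324.
Tax on sellers shifts supply to Qs = -90 + 4.5(P − 46) = -297 + 4.5P.
922 - 6.5P = -297 + 4.5P gives buyer price Pb = 1219/11; sellers receive Ps = 1219/11 − 46 = 713/11.
New quantity: Q = 922 − 6.5(1219/11) = 4437/22.
Buyer burden = 1219/11 − 92 = 207/11; seller burden = 92 − 713/11 = 299/11.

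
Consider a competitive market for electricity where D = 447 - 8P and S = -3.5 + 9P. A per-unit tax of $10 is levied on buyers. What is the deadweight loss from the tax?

Deadweight loss = 3600/17

Pre-tax equilibrium: P* = 26.5, Q* = 235.
Tax on buyers shifts demand to D = 447 − 8(P + 10) = 367 - 8P.
367 - 8P = -3.5 + 9P gives seller price Ps = 741/34; buyers pay Pb = 741/34 + 10 = 1081/34.
New quantity: Q = 447 − 8(1081/34) = 3275/17.
DWL = ½ × 10 × (235 − 3275/17) = 3600/17.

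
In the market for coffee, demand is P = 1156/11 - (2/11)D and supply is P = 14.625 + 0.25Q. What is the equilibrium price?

Set the two price expressions equal: 1156/11 - (2/11)Q = 14.625 + 0.25Q.
7961/88 = (19/44)Q, so Q* = 209.5.
P* = 1156/11 − (2/11)(209.5) = 67.

P* = 67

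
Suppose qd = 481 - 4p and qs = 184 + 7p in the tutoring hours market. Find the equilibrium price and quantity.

Set qd = qs: 481 - 4p = 184 + 7p.
297 = 11p, so p* = 27.
q* = 481 − 4(27) = 373.

p* = 27, q* = 373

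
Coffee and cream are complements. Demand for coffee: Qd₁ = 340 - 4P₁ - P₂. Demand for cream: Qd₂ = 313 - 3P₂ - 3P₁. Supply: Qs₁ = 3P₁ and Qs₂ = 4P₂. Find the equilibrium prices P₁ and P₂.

Market 1: 340 - 4P₁ - P₂ = 3P₁ → 7P₁ + P₂ = 340.
Market 2: 7P₂ + 3P₁ = 313.
Eliminating P₂: 7×(1) − 1×(2) gives 46P₁ = 2067, so P₁ = 2067/46.
Back-substitute into (2): P₂ = (313 − 3×2067/46) / 7 = 1171/46.

P₁ = 2067/46, P₂ = 1171/46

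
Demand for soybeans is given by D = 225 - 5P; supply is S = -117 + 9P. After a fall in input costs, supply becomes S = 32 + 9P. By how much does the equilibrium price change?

ΔP = -149/14

Original equilibrium: P* = 171/7, Q* = 720/7.
New equilibrium: 225 - 5P = 32 + 9P, so 193 = 14P and P' = 193/14; Q' = 225 − 5(193/14) = 2185/14.
Change in price: 193/14 − 171/7 = -149/14.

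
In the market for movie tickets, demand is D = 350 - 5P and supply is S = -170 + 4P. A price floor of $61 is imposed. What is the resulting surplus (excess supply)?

Equilibrium price would be P* = 520/9, so the floor at 61 binds.
At P = 61: D = 45, S = 74.
Surplus = 74 − 45 = 29.

Surplus = 29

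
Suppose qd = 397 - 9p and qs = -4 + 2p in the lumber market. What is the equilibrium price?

p* = 401/11

Set qd = qs: 397 - 9p = -4 + 2p.
401 = 11p, so p* = 401/11.
q* = 397 − 9(401/11) = 758/11.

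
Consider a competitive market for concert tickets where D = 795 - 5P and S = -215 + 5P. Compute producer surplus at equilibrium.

Producer surplus = 8410

Equilibrium: 795 - 5P = -215 + 5P gives P* = 101, Q* = 290.
Supply starts at P = 43 (where S = 0).
PS = ½(101 − 43)(290) = 8410.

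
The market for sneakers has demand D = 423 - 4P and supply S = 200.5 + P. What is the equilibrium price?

Set D = S: 423 - 4P = 200.5 + P.
222.5 = 5P, so P* = 44.5.
Q* = 423 − 4(44.5) = 245.

P* = 44.5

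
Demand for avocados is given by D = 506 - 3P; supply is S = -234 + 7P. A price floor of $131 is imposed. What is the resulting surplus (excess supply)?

Equilibrium price would be P* = 74, so the floor at 131 binds.
At P = 131: D = 113, S = 683.
Surplus = 683 − 113 = 570.

Surplus = 570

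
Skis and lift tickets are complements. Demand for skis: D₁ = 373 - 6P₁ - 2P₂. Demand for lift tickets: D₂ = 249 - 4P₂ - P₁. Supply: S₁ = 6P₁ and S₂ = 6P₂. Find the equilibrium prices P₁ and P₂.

Market 1: 373 - 6P₁ - 2P₂ = 6P₁ → 12P₁ + 2P₂ = 373.
Market 2: 10P₂ + P₁ = 249.
Eliminating P₂: 10×(1) − 2×(2) gives 118P₁ = 3232, so P₁ = 1616/59.
Back-substitute into (2): P₂ = (249 − 1×1616/59) / 10 = 2615/118.

P₁ = 1616/59, P₂ = 2615/118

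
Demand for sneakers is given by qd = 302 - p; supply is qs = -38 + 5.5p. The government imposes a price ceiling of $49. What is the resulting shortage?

Shortage = 21.5

Equilibrium price would be p* = 680/13, so the ceiling at 49 binds.
At p = 49: qd = 302 − 1(49) = 253, qs = -38 + 5.5(49) = 231.5.
Shortage = 253 − 231.5 = 21.5.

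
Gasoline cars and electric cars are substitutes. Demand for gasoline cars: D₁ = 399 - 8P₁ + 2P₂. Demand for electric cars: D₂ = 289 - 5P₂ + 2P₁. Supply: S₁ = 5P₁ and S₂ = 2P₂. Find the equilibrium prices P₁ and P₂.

P₁ = 3371/87, P₂ = 4555/87

Market 1: 399 - 8P₁ + 2P₂ = 5P₁ → 13P₁ - 2P₂ = 399.
Market 2: 7P₂ - 2P₁ = 289.
Eliminating P₂: 7×(1) + 2×(2) gives 87P₁ = 3371, so P₁ = 3371/87.
Back-substitute into (2): P₂ = (289 + 2×3371/87) / 7 = 4555/87.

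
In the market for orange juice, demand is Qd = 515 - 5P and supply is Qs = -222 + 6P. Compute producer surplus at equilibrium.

Equilibrium: 515 - 5P = -222 + 6P gives P* = 67, Q* = 180.
Supply starts at P = 37 (where Qs = 0).
PS = ½(67 − 37)(180) = 2700.

Producer surplus = 2700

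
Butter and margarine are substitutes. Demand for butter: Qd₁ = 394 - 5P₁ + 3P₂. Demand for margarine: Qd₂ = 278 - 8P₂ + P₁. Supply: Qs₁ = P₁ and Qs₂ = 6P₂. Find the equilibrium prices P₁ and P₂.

P₁ = 6350/81, P₂ = 2062/81

Market 1: 394 - 5P₁ + 3P₂ = P₁ → 6P₁ - 3P₂ = 394.
Market 2: 14P₂ - P₁ = 278.
Eliminating P₂: 14×(1) + 3×(2) gives 81P₁ = 6350, so P₁ = 6350/81.
Back-substitute into (2): P₂ = (278 + 1×6350/81) / 14 = 2062/81.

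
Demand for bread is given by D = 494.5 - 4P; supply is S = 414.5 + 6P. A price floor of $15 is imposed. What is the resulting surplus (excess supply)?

Surplus = 70

Equilibrium price would be P* = 8, so the floor at 15 binds.
At P = 15: D = 434.5, S = 504.5.
Surplus = 504.5 − 434.5 = 70.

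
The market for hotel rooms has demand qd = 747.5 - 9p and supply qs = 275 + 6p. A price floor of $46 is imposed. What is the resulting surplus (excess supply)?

Equilibrium price would be p* = 31.5, so the floor at 46 binds.
At p = 46: qd = 333.5, qs = 551.
Surplus = 551 − 333.5 = 217.5.

Surplus = 217.5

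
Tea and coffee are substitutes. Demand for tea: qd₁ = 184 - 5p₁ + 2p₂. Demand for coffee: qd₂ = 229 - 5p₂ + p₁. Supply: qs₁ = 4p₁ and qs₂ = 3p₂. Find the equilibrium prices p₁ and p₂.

Market 1: 184 - 5p₁ + 2p₂ = 4p₁ → 9p₁ - 2p₂ = 184.
Market 2: 8p₂ - p₁ = 229.
Eliminating p₂: 8×(1) + 2×(2) gives 70p₁ = 1930, so p₁ = 193/7.
Back-substitute into (2): p₂ = (229 + 1×193/7) / 8 = 449/14.

p₁ = 193/7, p₂ = 449/14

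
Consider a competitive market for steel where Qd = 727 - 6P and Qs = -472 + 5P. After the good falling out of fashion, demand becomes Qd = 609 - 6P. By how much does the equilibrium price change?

ΔP = -118/11

Original equilibrium: P* = 109, Q* = 73.
New equilibrium: 609 - 6P = -472 + 5P, so 1081 = 11P and P' = 1081/11; Q' = 609 − 6(1081/11) = 213/11.
Change in price: 1081/11 − 109 = -118/11.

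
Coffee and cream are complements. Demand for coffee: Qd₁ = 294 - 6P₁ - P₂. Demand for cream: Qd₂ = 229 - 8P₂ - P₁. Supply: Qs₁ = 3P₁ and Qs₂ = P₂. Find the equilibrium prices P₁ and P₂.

P₁ = 30.2125, P₂ = 22.0875

Market 1: 294 - 6P₁ - P₂ = 3P₁ → 9P₁ + P₂ = 294.
Market 2: 9P₂ + P₁ = 229.
Eliminating P₂: 9×(1) − 1×(2) gives 80P₁ = 2417, so P₁ = 30.2125.
Back-substitute into (2): P₂ = (229 − 1×30.2125) / 9 = 22.0875.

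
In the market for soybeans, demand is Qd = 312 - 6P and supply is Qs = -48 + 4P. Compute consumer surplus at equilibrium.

Equilibrium: 312 - 6P = -48 + 4P gives P* = 36, Q* = 96.
Demand choke price (Qd = 0): P = 52.
CS = ½(52 − 36)(96) = 768.

Consumer surplus = 768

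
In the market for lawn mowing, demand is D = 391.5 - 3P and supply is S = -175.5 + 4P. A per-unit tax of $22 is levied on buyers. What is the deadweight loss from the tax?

Pre-tax equilibrium: P* = 81, Q* = 148.5.
Tax on buyers shifts demand to D = 391.5 − 3(P + 22) = 325.5 - 3P.
325.5 - 3P = -175.5 + 4P gives seller price Ps = 501/7; buyers pay Pb = 501/7 + 22 = 655/7.
New quantity: Q = 391.5 − 3(655/7) = 1551/14.
DWL = ½ × 22 × (148.5 − 1551/14) = 2904/7.

Deadweight loss = 2904/7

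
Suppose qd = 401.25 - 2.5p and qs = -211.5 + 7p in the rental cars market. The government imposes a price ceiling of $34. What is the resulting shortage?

Shortage = 289.75

Equilibrium price would be p* = 64.5, so the ceiling at 34 binds.
At p = 34: qd = 401.25 − 2.5(34) = 316.25, qs = -211.5 + 7(34) = 26.5.
Shortage = 316.25 − 26.5 = 289.75.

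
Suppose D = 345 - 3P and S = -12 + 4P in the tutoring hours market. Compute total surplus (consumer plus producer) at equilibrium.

Total surplus = 10752

Equilibrium: 345 - 3P = -12 + 4P gives P* = 51, Q* = 192.
Demand choke price: P = 115; supply starts at P = 3.
CS = ½(115 − 51)(192) = 6144; PS = ½(51 − 3)(192) = 4608.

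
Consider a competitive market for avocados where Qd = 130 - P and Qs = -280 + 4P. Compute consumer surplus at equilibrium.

Consumer surplus = 1152

Equilibrium: 130 - P = -280 + 4P gives P* = 82, Q* = 48.
Demand choke price (Qd = 0): P = 130.
CS = ½(130 − 82)(48) = 1152.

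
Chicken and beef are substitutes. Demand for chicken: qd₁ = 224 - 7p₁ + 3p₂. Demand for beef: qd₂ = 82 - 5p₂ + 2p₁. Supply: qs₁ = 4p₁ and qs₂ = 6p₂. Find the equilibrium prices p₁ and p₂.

Market 1: 224 - 7p₁ + 3p₂ = 4p₁ → 11p₁ - 3p₂ = 224.
Market 2: 11p₂ - 2p₁ = 82.
Eliminating p₂: 11×(1) + 3×(2) gives 115p₁ = 2710, so p₁ = 542/23.
Back-substitute into (2): p₂ = (82 + 2×542/23) / 11 = 270/23.

p₁ = 542/23, p₂ = 270/23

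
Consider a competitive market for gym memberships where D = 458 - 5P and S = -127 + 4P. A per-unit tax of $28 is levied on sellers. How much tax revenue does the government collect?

Pre-tax equilibrium: P* = 65, Q* = 133.
Tax on sellers shifts supply to S = -127 + 4(P − 28) = -239 + 4P.
458 - 5P = -239 + 4P gives buyer price Pb = 697/9; sellers receive Ps = 697/9 − 28 = 445/9.
New quantity: Q = 458 − 5(697/9) = 637/9.
Revenue = 28 × 637/9 = 17836/9.

Tax revenue = 17836/9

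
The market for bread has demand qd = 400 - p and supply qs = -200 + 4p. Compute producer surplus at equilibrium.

Equilibrium: 400 - p = -200 + 4p gives p* = 120, q* = 280.
Supply starts at p = 50 (where qs = 0).
PS = ½(120 − 50)(280) = 9800.

Producer surplus = 9800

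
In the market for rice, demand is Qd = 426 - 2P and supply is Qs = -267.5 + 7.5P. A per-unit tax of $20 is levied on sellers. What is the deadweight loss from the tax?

Deadweight loss = 6000/19

Pre-tax equilibrium: P* = 73, Q* = 280.
Tax on sellers shifts supply to Qs = -267.5 + 7.5(P − 20) = -417.5 + 7.5P.
426 - 2P = -417.5 + 7.5P gives buyer price Pb = 1687/19; sellers receive Ps = 1687/19 − 20 = 1307/19.
New quantity: Q = 426 − 2(1687/19) = 4720/19.
DWL = ½ × 20 × (280 − 4720/19) = 6000/19.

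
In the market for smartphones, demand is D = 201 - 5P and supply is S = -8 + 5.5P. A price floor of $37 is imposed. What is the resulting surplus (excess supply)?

Surplus = 179.5

Equilibrium price would be P* = 418/21, so the floor at 37 binds.
At P = 37: D = 16, S = 195.5.
Surplus = 195.5 − 16 = 179.5.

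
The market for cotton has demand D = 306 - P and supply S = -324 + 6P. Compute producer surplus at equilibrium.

Equilibrium: 306 - P = -324 + 6P gives P* = 90, Q* = 216.
Supply starts at P = 54 (where S = 0).
PS = ½(90 − 54)(216) = 3888.

Producer surplus = 3888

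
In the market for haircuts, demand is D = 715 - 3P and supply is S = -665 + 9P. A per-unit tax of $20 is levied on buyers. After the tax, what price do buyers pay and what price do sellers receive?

Pre-tax equilibrium: P* = 115, Q* = 370.
Tax on buyers shifts demand to D = 715 − 3(P + 20) = 655 - 3P.
655 - 3P = -665 + 9P gives seller price Ps = 110; buyers pay Pb = 110 + 20 = 130.
New quantity: Q = 715 − 3(130) = 325.

Buyers pay $130, sellers receive $110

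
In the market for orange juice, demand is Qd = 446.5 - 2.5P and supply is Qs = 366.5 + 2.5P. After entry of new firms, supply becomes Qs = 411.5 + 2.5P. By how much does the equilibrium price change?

Original equilibrium: P* = 16, Q* = 406.5.
New equilibrium: 446.5 - 2.5P = 411.5 + 2.5P, so 35 = 5P and P' = 7; Q' = 446.5 − 2.5(7) = 429.
Change in price: 7 − 16 = -9.

ΔP = -9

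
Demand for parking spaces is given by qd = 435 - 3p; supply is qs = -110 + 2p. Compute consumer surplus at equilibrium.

Consumer surplus = 1944

Equilibrium: 435 - 3p = -110 + 2p gives p* = 109, q* = 108.
Demand choke price (qd = 0): p = 145.
CS = ½(145 − 109)(108) = 1944.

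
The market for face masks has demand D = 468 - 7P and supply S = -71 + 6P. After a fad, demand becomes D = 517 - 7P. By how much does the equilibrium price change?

ΔP = 49/13

Original equilibrium: P* = 539/13, Q* = 2311/13.
New equilibrium: 517 - 7P = -71 + 6P, so 588 = 13P and P' = 588/13; Q' = 517 − 7(588/13) = 2605/13.
Change in price: 588/13 − 539/13 = 49/13.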